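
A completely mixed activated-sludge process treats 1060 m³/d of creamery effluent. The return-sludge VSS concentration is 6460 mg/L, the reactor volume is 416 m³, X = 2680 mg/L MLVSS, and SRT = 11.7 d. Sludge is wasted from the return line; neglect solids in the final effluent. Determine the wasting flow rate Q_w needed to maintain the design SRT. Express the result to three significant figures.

θ_c = V·X/(Q_w·X_r) when wasting from the recycle, so Q_w = V·X/(θ_c·X_r) = 416.0 × 2680 / (11.7 × 6460) = 14.75 m³/d.

Q_w ≈ 14.8 m³/d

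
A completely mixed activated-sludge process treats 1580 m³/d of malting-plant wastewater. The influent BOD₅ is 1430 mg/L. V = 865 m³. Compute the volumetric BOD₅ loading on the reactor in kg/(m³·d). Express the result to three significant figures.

L_v = Q S₀ / V = 1580 × 1430 × 10⁻³ / 865.0 = 2.612 kg/(m³·d).

L_v ≈ 2.61 kg BOD₅/(m³·d)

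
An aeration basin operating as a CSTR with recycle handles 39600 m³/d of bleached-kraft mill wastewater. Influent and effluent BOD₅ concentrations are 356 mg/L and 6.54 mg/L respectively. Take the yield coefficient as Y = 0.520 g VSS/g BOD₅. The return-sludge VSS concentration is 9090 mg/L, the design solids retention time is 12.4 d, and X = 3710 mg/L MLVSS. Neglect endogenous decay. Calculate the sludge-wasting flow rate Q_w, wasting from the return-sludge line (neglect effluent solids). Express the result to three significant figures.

Biomass mass balance (decay neglected): V·X = Y·Q·(S₀ − S)·θ_c, so V = 0.520 × 39600 × (356 − 6.54) × 12.4 / 3710 = 24052 m³.
θ_c = V·X/(Q_w·X_r) when wasting from the recycle, so Q_w = V·X/(θ_c·X_r) = 24052 × 3710 / (12.4 × 9090) = 791.6 m³/d.

Q_w ≈ 792 m³/d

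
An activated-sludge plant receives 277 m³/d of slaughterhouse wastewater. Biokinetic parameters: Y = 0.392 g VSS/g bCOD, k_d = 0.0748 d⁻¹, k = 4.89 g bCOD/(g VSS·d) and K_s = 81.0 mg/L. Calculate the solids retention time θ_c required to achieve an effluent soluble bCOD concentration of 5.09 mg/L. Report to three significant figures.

θ_c ≈ 26.0 d

From 1/θ_c = Y·k·S/(K_s + S) − k_d: Y·k·S/(K_s+S) = 0.392 × 4.89 × 5.09 / (81.0 + 5.09) = 0.1133 d⁻¹.
1/θ_c = 0.1133 − 0.0748 = 0.03853 d⁻¹, so θ_c = 25.95 d.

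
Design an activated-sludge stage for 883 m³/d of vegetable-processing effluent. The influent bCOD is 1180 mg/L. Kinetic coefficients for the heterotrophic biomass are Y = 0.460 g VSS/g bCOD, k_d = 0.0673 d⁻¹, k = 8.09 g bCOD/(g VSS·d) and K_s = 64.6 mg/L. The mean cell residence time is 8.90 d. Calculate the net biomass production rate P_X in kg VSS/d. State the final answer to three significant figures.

For a completely mixed reactor with recycle the Lawrence–McCarty relation gives S = K_s·(1 + k_d·θ_c) / [θ_c·(Y·k − k_d) − 1] = 64.6 × (1 + 0.0673 × 8.90) / [8.90 × (0.460 × 8.09 − 0.0673) − 1] = 103.3 / 31.52 = 3.277 mg/L.
Y_obs = Y / (1 + k_d θ_c) = 0.460 / (1 + 0.0673 × 8.90) = 0.460 / 1.599 = 0.2877.
Substrate removed = Q·(S₀ − S) = 883 m³/d × (1180 − 3.28) g/m³ = 1.04×10^6 g/d = 1039 kg/d.
P_X = Y_obs · Q(S₀ − S) = 0.2877 × 1039 = 298.9 kg VSS/d.

P_X ≈ 299 kg VSS/d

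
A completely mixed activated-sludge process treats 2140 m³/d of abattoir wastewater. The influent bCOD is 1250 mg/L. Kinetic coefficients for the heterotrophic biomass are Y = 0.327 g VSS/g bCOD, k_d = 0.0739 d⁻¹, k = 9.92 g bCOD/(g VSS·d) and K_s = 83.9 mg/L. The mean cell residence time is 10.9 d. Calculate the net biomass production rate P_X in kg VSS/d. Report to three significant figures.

P_X ≈ 483 kg VSS/d

For a completely mixed reactor with recycle the Lawrence–McCarty relation gives S = K_s·(1 + k_d·θ_c) / [θ_c·(Y·k − k_d) − 1] = 83.9 × (1 + 0.0739 × 10.9) / [10.9 × (0.327 × 9.92 − 0.0739) − 1] = 151.5 / 33.55 = 4.515 mg/L.
Correct the yield for decay: Y_obs = Y/(1 + k_d θ_c) = 0.327 / (1 + 0.0739 × 10.9) = 0.327 / 1.806 = 0.1811.
Substrate removed = Q·(S₀ − S) = 2140 m³/d × (1250 − 4.51) g/m³ = 2.67×10^6 g/d = 2665 kg/d.
Net biomass production P_X = Y_obs × Q·(S₀ − S) = 0.1811 × 2665 = 482.7 kg VSS/d.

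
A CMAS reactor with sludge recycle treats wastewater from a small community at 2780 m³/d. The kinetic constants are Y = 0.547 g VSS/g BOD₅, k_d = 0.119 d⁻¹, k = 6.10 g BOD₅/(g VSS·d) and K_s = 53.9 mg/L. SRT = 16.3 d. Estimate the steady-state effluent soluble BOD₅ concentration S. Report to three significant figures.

S ≈ 3.08 mg/L

Effluent substrate depends only on kinetics and SRT: S = K_s(1 + k_d θ_c) / [θ_c(Yk − k_d) − 1] = 53.9 × (1 + 0.119 × 16.3) / [16.3 × (0.547 × 6.10 − 0.119) − 1] = 158.4 / 51.45 = 3.080 mg/L.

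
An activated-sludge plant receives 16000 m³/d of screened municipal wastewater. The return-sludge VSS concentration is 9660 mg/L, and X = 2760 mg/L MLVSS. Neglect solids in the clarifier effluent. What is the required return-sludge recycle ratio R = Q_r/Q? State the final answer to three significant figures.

Mass balance around the secondary clarifier (neglecting effluent solids): R = X / (X_r − X) = 2760 / (9660 − 2760) = 0.4000.

R ≈ 0.400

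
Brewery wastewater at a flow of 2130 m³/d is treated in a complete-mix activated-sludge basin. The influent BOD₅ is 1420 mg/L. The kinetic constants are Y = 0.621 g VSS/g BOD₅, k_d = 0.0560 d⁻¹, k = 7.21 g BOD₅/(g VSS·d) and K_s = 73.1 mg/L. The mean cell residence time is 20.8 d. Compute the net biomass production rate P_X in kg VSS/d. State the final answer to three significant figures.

For a completely mixed reactor with recycle the Lawrence–McCarty relation gives S = K_s·(1 + k_d·θ_c) / [θ_c·(Y·k − k_d) − 1] = 73.1 × (1 + 0.0560 × 20.8) / [20.8 × (0.621 × 7.21 − 0.0560) − 1] = 158.2 / 90.97 = 1.740 mg/L.
Observed yield with endogenous decay: Y_obs = Y / (1 + k_d·θ_c) = 0.621 / (1 + 0.0560 × 20.8) = 0.621 / 2.165 = 0.2869 g VSS/g BOD₅.
Substrate removed = Q·(S₀ − S) = 2130 m³/d × (1420 − 1.74) g/m³ = 3.02×10^6 g/d = 3021 kg/d.
So the net sludge growth is P_X = 0.2869 × 3021 = 866.6 kg VSS/d.

P_X ≈ 867 kg VSS/d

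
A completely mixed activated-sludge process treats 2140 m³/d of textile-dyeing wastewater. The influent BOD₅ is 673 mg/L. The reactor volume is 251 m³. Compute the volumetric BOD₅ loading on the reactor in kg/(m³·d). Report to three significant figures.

L_v ≈ 5.74 kg BOD₅/(m³·d)

L_v = Q S₀ / V = 2140 × 673 × 10⁻³ / 251.0 = 5.738 kg/(m³·d).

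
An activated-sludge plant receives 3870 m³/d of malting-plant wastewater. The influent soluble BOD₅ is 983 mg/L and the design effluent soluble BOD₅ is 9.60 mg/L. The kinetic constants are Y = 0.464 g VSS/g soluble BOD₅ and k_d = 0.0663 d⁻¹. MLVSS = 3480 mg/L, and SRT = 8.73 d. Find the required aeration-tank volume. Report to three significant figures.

From the SRT design equation V = Y Q (S₀−S) θ_c / [X (1 + k_d θ_c)] = 0.464 × 3870 × (983 − 9.60) × 8.73 / [3480 × (1 + 0.0663 × 8.73)] = 1.53×10^7 / 5494 = 2777 m³.

V ≈ 2780 m³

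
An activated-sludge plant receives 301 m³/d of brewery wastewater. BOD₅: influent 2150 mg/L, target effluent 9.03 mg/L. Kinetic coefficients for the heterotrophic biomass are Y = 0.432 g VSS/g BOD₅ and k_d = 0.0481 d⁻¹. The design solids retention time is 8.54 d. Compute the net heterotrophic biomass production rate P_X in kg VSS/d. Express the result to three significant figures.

P_X ≈ 197 kg VSS/d

The observed yield is Y_obs = Y/(1 + k_d·θ_c) = 0.432 / (1 + 0.0481 × 8.54) = 0.432 / 1.411 = 0.3062 g VSS per g BOD₅ removed.
ΔS = 2150 − 9.03 = 2141 mg/L, so the substrate removal rate is 301 × 2141/1000 = 644.4 kg BOD₅/d.
Biomass produced: P_X = Y_obs·Q·ΔS = 0.3062 × 644.4 ≈ 197.3 kg VSS/d.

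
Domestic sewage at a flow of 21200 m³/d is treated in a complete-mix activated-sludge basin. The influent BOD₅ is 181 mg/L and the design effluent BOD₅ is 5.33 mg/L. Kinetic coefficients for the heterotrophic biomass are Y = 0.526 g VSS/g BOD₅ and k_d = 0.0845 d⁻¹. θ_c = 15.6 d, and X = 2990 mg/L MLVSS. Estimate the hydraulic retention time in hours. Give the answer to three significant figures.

τ ≈ 4.99 h

From the SRT design equation V = Y Q (S₀−S) θ_c / [X (1 + k_d θ_c)] = 0.526 × 21200 × (181 − 5.33) × 15.6 / [2990 × (1 + 0.0845 × 15.6)] = 3.06×10^7 / 6931 = 4409 m³.
HRT = V/Q = 4409 m³ / 21200 m³·d⁻¹ = 0.2080 d × 24 = 4.991 h.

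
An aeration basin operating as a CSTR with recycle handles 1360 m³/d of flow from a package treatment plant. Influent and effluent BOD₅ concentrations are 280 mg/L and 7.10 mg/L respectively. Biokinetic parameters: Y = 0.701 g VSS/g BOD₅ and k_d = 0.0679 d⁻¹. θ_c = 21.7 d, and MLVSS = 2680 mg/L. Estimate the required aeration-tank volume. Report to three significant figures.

From the SRT design equation V = Y Q (S₀−S) θ_c / [X (1 + k_d θ_c)] = 0.701 × 1360 × (280 − 7.10) × 21.7 / [2680 × (1 + 0.0679 × 21.7)] = 5.65×10^6 / 6629 = 851.7 m³.

V ≈ 852 m³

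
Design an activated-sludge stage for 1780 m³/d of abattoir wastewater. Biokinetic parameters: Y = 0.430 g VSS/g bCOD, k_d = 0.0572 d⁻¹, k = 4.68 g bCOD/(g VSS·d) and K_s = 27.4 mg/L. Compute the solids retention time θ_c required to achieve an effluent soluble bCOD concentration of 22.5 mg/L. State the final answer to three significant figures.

θ_c ≈ 1.18 d

From 1/θ_c = Y·k·S/(K_s + S) − k_d: Y·k·S/(K_s+S) = 0.430 × 4.68 × 22.5 / (27.4 + 22.5) = 0.9074 d⁻¹.
θ_c = 1/(μ − k_d) = 1/(0.9074 − 0.0572) = 1/0.8502 = 1.176 d.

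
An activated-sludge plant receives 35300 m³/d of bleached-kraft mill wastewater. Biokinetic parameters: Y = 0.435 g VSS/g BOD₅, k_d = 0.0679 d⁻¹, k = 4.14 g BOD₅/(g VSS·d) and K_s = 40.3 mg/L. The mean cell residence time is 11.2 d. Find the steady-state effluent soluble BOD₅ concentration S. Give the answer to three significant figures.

For a completely mixed reactor with recycle the Lawrence–McCarty relation gives S = K_s·(1 + k_d·θ_c) / [θ_c·(Y·k − k_d) − 1] = 40.3 × (1 + 0.0679 × 11.2) / [11.2 × (0.435 × 4.14 − 0.0679) − 1] = 70.95 / 18.41 = 3.854 mg/L.

S ≈ 3.85 mg/L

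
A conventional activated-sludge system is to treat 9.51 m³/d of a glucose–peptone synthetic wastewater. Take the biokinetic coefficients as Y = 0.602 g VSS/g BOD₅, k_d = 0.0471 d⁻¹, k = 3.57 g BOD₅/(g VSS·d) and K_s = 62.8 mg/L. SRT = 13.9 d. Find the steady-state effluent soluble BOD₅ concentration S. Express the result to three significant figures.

For a completely mixed reactor with recycle the Lawrence–McCarty relation gives S = K_s·(1 + k_d·θ_c) / [θ_c·(Y·k − k_d) − 1] = 62.8 × (1 + 0.0471 × 13.9) / [13.9 × (0.602 × 3.57 − 0.0471) − 1] = 103.9 / 28.22 = 3.683 mg/L.

S ≈ 3.68 mg/L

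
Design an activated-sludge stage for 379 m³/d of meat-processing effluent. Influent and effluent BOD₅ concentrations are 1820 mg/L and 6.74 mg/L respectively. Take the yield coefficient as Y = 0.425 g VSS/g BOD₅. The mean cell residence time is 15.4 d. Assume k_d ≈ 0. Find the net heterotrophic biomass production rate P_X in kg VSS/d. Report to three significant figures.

P_X ≈ 292 kg VSS/d

No decay correction is needed, so Y_obs = Y = 0.425.
Q·(S₀ − S) = 379 × (1820 − 6.74) × 10⁻³ = 687.2 kg/d removed.
Net biomass production P_X = Y_obs × Q·(S₀ − S) = 0.4250 × 687.2 = 292.1 kg VSS/d.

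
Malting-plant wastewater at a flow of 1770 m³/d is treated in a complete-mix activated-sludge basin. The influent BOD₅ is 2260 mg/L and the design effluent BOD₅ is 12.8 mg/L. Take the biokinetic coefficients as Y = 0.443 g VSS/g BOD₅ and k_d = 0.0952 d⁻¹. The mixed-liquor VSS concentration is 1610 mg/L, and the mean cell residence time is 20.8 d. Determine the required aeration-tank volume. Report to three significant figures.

Steady-state biomass mass balance: V·X·(1 + k_d·θ_c) = Y·Q·(S₀ − S)·θ_c, so V = 0.443 × 1770 × (2260 − 12.8) × 20.8 / [1610 × (1 + 0.0952 × 20.8)] = 3.67×10^7 / 4798 = 7639 m³.

V ≈ 7640 m³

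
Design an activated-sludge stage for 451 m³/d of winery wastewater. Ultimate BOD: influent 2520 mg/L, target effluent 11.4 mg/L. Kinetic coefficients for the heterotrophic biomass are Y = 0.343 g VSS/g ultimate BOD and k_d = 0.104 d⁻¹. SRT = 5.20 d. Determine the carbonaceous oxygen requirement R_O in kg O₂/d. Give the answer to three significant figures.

R_O ≈ 774 kg O₂/d

Y_obs = Y / (1 + k_d θ_c) = 0.343 / (1 + 0.104 × 5.20) = 0.343 / 1.541 = 0.2226.
Substrate removed = Q·(S₀ − S) = 451 m³/d × (2520 − 11.4) g/m³ = 1.13×10^6 g/d = 1131 kg/d.
Biomass synthesised: P_X = Y_obs × 1131 = 251.9 kg VSS/d.
Carbonaceous O₂ demand = substrate oxidised − cell-mass equivalent = 1131 − 1.42 × 251.9 = 773.7 kg O₂/d.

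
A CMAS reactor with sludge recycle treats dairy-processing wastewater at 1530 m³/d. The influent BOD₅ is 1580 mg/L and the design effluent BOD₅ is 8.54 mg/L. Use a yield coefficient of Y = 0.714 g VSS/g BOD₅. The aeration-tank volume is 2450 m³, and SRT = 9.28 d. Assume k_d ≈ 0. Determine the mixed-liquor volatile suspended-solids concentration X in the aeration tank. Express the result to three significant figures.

X ≈ 6500 mg/L

Without decay, X = Y Q (S₀−S) θ_c / V = 0.714 × 1530 × (1580 − 8.54) × 9.28 / 2450 = 6502 mg/L.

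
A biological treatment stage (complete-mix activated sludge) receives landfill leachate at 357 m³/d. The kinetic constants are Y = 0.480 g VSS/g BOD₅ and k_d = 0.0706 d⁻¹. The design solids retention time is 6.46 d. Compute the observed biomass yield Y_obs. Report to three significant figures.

Observed yield with endogenous decay: Y_obs = Y / (1 + k_d·θ_c) = 0.480 / (1 + 0.0706 × 6.46) = 0.480 / 1.456 = 0.3297 g VSS/g BOD₅.

Y_obs ≈ 0.330 g VSS/g BOD₅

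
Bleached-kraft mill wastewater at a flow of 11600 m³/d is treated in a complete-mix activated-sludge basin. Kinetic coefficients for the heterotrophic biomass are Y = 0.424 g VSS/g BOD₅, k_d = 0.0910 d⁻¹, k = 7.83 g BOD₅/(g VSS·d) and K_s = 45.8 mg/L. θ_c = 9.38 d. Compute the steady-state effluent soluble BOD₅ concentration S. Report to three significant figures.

For a completely mixed reactor with recycle the Lawrence–McCarty relation gives S = K_s·(1 + k_d·θ_c) / [θ_c·(Y·k − k_d) − 1] = 45.8 × (1 + 0.0910 × 9.38) / [9.38 × (0.424 × 7.83 − 0.0910) − 1] = 84.89 / 29.29 = 2.899 mg/L.

S ≈ 2.90 mg/L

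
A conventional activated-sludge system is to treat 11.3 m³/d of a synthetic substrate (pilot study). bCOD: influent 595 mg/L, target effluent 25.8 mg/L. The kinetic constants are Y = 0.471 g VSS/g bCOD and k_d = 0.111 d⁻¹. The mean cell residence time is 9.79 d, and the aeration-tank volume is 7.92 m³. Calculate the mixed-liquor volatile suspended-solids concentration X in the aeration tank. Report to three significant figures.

X = Y·Q·ΔS·θ_c / [V·(1 + k_d θ_c)] = 0.471 × 11.3 × (595 − 25.8) × 9.79 / [7.92 × (1 + 0.111 × 9.79)] = 1795 mg/L.

X ≈ 1790 mg/L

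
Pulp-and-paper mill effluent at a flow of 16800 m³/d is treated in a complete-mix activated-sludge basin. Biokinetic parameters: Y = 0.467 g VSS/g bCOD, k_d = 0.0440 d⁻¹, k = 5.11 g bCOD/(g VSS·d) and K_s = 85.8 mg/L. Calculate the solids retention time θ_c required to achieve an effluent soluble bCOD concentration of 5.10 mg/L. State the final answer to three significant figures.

θ_c ≈ 11.1 d

At the target effluent, Y k S/(K_s+S) = 0.467×5.11×5.10/90.90 = 0.1339 d⁻¹.
Then 1/θ_c = μ − k_d = 0.1339 − 0.0440 = 0.08989 d⁻¹, giving θ_c = 11.12 d.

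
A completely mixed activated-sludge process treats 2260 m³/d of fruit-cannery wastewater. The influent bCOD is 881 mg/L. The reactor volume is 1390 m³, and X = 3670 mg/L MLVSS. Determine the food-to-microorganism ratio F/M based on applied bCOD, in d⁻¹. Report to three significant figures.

F/M = applied load / biomass = Q·S₀/(V·X) = 2260 × 881 / (1390 × 3670) = 0.3903 d⁻¹.

F/M ≈ 0.390 d⁻¹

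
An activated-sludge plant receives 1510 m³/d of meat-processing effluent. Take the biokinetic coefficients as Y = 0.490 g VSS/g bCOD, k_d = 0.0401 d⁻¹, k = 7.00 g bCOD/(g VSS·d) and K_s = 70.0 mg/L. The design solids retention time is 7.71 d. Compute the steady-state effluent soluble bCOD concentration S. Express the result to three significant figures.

S ≈ 3.65 mg/L

From the Monod/SRT balance for a CMAS, S = K_s·(1+k_d θ_c)/[θ_c·(Y k − k_d) − 1] = 70.0 × (1 + 0.0401 × 7.71) / [7.71 × (0.490 × 7.00 − 0.0401) − 1] = 91.64 / 25.14 = 3.646 mg/L.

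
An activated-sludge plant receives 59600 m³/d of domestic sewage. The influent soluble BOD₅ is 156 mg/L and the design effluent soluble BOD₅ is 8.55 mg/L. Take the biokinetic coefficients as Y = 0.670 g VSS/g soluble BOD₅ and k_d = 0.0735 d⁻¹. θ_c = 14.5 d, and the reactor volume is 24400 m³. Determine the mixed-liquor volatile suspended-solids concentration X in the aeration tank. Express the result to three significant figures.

From V·X·(1 + k_d·θ_c) = Y·Q·(S₀ − S)·θ_c: X = 0.670 × 59600 × (156 − 8.55) × 14.5 / [24400 × (1 + 0.0735 × 14.5)] = 1694 mg/L.

X ≈ 1690 mg/L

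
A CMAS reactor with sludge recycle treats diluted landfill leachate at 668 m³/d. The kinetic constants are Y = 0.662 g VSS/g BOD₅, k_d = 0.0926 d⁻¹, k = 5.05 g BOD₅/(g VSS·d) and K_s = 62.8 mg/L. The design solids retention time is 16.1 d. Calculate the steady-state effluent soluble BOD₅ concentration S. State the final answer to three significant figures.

For a completely mixed reactor with recycle the Lawrence–McCarty relation gives S = K_s·(1 + k_d·θ_c) / [θ_c·(Y·k − k_d) − 1] = 62.8 × (1 + 0.0926 × 16.1) / [16.1 × (0.662 × 5.05 − 0.0926) − 1] = 156.4 / 51.33 = 3.047 mg/L.

S ≈ 3.05 mg/L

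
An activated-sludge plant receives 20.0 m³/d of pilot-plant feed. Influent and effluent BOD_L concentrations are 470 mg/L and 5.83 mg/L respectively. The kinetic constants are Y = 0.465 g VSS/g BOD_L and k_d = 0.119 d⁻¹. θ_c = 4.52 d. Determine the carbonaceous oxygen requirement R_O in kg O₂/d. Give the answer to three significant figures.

Y_obs = Y / (1 + k_d θ_c) = 0.465 / (1 + 0.119 × 4.52) = 0.465 / 1.538 = 0.3024.
Mass of BOD_L removed per day: Q(S₀ − S) = 20.0 × 464.2 g/m³ = 9.283 kg/d.
Net sludge production P_X = 0.3024 × 9.283 = 2.807 kg VSS/d.
R_O = Q·(S₀ − S) − 1.42·P_X = 9.283 − 1.42 × 2.807 = 5.298 kg O₂/d.

R_O ≈ 5.30 kg O₂/d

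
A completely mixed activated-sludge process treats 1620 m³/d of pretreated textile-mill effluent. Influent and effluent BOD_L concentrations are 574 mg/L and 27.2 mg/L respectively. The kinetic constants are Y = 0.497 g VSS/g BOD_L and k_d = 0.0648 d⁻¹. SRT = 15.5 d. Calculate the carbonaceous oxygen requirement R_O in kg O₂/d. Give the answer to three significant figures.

The observed yield is Y_obs = Y/(1 + k_d·θ_c) = 0.497 / (1 + 0.0648 × 15.5) = 0.497 / 2.004 = 0.2480 g VSS per g BOD_L removed.
Substrate removed = Q·(S₀ − S) = 1620 m³/d × (574 − 27.2) g/m³ = 8.86×10^5 g/d = 885.8 kg/d.
P_X = Y_obs·Q·(S₀ − S) = 0.2480 × 885.8 = 219.6 kg VSS/d.
Carbonaceous O₂ demand = substrate oxidised − cell-mass equivalent = 885.8 − 1.42 × 219.6 = 573.9 kg O₂/d.

R_O ≈ 574 kg O₂/d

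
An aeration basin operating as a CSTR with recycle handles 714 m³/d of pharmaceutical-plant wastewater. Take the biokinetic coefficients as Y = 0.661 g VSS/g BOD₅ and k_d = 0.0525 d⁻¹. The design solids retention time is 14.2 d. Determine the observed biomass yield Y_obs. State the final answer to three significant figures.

Y_obs ≈ 0.379 g VSS/g BOD₅

Correct the yield for decay: Y_obs = Y/(1 + k_d θ_c) = 0.661 / (1 + 0.0525 × 14.2) = 0.661 / 1.745 = 0.3787.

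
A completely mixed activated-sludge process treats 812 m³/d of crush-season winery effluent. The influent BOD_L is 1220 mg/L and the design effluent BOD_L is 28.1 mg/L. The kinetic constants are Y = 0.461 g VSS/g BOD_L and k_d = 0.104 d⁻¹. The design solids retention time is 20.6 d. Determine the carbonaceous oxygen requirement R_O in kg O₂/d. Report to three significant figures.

R_O ≈ 766 kg O₂/d

Y_obs = Y / (1 + k_d θ_c) = 0.461 / (1 + 0.104 × 20.6) = 0.461 / 3.142 = 0.1467.
Q·(S₀ − S) = 812 × (1220 − 28.1) × 10⁻³ = 967.8 kg/d removed.
Net sludge production P_X = 0.1467 × 967.8 = 142.0 kg VSS/d.
Carbonaceous O₂ demand = substrate oxidised − cell-mass equivalent = 967.8 − 1.42 × 142.0 = 766.2 kg O₂/d.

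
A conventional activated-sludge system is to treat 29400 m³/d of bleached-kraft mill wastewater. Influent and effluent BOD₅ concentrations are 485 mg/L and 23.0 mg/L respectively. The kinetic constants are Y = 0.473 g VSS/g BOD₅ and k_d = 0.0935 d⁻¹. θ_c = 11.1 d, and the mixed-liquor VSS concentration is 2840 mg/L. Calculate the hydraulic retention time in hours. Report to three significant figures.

τ ≈ 10.1 h

From the SRT design equation V = Y Q (S₀−S) θ_c / [X (1 + k_d θ_c)] = 0.473 × 29400 × (485 − 23.0) × 11.1 / [2840 × (1 + 0.0935 × 11.1)] = 7.13×10^7 / 5787 = 12322 m³.
HRT = V/Q = 12322 m³ / 29400 m³·d⁻¹ = 0.4191 d × 24 = 10.06 h.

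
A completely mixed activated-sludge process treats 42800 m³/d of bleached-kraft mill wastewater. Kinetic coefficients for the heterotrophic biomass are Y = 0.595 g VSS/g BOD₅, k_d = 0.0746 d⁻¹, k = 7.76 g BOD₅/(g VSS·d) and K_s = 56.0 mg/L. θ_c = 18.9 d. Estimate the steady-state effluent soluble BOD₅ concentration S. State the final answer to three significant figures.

Effluent substrate depends only on kinetics and SRT: S = K_s(1 + k_d θ_c) / [θ_c(Yk − k_d) − 1] = 56.0 × (1 + 0.0746 × 18.9) / [18.9 × (0.595 × 7.76 − 0.0746) − 1] = 135.0 / 84.86 = 1.590 mg/L.

S ≈ 1.59 mg/L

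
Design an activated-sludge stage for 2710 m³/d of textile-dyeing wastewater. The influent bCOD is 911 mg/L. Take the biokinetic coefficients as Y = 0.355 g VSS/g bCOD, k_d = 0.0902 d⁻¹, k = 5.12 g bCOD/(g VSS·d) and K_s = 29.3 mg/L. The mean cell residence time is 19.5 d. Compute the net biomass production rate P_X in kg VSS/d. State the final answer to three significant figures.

P_X ≈ 317 kg VSS/d

Effluent substrate depends only on kinetics and SRT: S = K_s(1 + k_d θ_c) / [θ_c(Yk − k_d) − 1] = 29.3 × (1 + 0.0902 × 19.5) / [19.5 × (0.355 × 5.12 − 0.0902) − 1] = 80.84 / 32.68 = 2.473 mg/L.
Correct the yield for decay: Y_obs = Y/(1 + k_d θ_c) = 0.355 / (1 + 0.0902 × 19.5) = 0.355 / 2.759 = 0.1287.
Substrate removed = Q·(S₀ − S) = 2710 m³/d × (911 − 2.47) g/m³ = 2.46×10^6 g/d = 2462 kg/d.
So the net sludge growth is P_X = 0.1287 × 2462 = 316.8 kg VSS/d.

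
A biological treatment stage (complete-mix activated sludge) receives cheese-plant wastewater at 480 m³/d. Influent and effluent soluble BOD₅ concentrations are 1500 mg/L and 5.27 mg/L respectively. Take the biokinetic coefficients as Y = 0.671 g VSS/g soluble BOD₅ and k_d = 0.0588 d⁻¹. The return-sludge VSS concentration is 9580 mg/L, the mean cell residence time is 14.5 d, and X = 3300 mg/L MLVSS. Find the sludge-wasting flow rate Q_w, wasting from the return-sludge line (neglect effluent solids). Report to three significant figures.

Q_w ≈ 27.1 m³/d

From the SRT design equation V = Y Q (S₀−S) θ_c / [X (1 + k_d θ_c)] = 0.671 × 480 × (1500 − 5.27) × 14.5 / [3300 × (1 + 0.0588 × 14.5)] = 6.98×10^6 / 6114 = 1142 m³.
Q_w = (V·X)/(θ_c X_r) = 1142 × 3300 / (14.5 × 9580) = 27.13 m³/d.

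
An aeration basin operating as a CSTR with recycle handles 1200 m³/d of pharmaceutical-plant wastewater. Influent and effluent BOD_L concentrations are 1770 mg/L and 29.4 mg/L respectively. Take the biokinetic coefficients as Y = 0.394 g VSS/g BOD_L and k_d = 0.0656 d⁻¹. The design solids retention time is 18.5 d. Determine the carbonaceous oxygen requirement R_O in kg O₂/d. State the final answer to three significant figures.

The observed yield is Y_obs = Y/(1 + k_d·θ_c) = 0.394 / (1 + 0.0656 × 18.5) = 0.394 / 2.214 = 0.1780 g VSS per g BOD_L removed.
Substrate removed = Q·(S₀ − S) = 1200 m³/d × (1770 − 29.4) g/m³ = 2.09×10^6 g/d = 2089 kg/d.
Biomass synthesised: P_X = Y_obs × 2089 = 371.8 kg VSS/d.
R_O = Q·(S₀ − S) − 1.42·P_X = 2089 − 1.42 × 371.8 = 1561 kg O₂/d.

R_O ≈ 1560 kg O₂/d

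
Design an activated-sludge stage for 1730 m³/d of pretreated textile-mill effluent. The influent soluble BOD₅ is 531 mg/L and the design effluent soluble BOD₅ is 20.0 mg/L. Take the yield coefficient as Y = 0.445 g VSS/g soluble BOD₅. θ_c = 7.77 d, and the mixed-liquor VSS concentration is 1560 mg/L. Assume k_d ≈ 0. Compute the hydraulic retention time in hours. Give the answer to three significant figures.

τ ≈ 27.2 h

Biomass mass balance (decay neglected): V·X = Y·Q·(S₀ − S)·θ_c, so V = 0.445 × 1730 × (531 − 20.0) × 7.77 / 1560 = 1959 m³.
HRT = V/Q = 1959 m³ / 1730 m³·d⁻¹ = 1.133 d × 24 = 27.18 h.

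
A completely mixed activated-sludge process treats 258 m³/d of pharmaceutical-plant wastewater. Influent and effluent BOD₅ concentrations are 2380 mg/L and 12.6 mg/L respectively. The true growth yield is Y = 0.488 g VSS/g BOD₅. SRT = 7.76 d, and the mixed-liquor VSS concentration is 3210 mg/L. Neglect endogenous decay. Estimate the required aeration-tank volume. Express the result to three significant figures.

Biomass mass balance (decay neglected): V·X = Y·Q·(S₀ − S)·θ_c, so V = 0.488 × 258 × (2380 − 12.6) × 7.76 / 3210 = 720.6 m³.

V ≈ 721 m³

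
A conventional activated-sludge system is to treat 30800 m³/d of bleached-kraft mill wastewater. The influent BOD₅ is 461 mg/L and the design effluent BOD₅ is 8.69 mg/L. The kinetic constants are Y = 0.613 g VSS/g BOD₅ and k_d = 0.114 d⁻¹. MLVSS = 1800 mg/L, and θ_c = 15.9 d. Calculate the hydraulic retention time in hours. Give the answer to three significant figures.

τ ≈ 20.9 h

Rearranging the biomass balance for a CMAS with decay, V = Y·Q·ΔS·θ_c / [X·(1+k_d θ_c)] = 0.613 × 30800 × (461 − 8.69) × 15.9 / [1800 × (1 + 0.114 × 15.9)] = 1.36×10^8 / 5063 = 26820 m³.
Hydraulic retention time τ = V/Q = 26820 / 30800 = 0.8708 d = 20.90 h.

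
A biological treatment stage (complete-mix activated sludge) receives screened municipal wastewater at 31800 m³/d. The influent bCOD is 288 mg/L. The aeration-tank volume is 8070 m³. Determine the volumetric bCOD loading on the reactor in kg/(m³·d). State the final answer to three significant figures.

L_v ≈ 1.13 kg bCOD/(m³·d)

Applied bCOD load per unit volume = Q·S₀/V = (31800 × 288/1000)/8070 = 1.135 kg bCOD·m⁻³·d⁻¹.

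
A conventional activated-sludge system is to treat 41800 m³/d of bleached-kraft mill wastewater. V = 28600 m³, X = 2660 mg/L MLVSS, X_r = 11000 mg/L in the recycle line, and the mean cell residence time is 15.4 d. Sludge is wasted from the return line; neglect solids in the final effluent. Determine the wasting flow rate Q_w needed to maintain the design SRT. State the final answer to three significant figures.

θ_c = V·X/(Q_w·X_r) when wasting from the recycle, so Q_w = V·X/(θ_c·X_r) = 28600 × 2660 / (15.4 × 11000) = 449.1 m³/d.

Q_w ≈ 449 m³/d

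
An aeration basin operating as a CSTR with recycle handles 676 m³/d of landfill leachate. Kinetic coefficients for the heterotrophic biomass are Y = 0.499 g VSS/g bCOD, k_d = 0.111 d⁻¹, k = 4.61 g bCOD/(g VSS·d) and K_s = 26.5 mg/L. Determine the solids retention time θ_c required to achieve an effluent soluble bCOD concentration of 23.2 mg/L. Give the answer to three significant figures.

θ_c ≈ 1.04 d

At the target effluent, Y k S/(K_s+S) = 0.499×4.61×23.2/49.70 = 1.074 d⁻¹.
1/θ_c = 1.074 − 0.111 = 0.9628 d⁻¹, so θ_c = 1.039 d.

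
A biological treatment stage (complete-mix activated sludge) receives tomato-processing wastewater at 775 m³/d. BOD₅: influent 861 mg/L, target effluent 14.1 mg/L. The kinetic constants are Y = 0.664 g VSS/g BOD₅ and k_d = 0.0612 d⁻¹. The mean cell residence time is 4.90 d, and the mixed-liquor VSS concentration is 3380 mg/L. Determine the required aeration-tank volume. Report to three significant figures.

V ≈ 486 m³

Rearranging the biomass balance for a CMAS with decay, V = Y·Q·ΔS·θ_c / [X·(1+k_d θ_c)] = 0.664 × 775 × (861 − 14.1) × 4.90 / [3380 × (1 + 0.0612 × 4.90)] = 2.14×10^6 / 4394 = 486.0 m³.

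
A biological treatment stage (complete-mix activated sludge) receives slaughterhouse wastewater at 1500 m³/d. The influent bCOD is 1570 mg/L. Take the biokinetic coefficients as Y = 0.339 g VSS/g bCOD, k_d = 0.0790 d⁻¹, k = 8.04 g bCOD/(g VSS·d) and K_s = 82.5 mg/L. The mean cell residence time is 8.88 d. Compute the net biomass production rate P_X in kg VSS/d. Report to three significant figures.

Effluent substrate depends only on kinetics and SRT: S = K_s(1 + k_d θ_c) / [θ_c(Yk − k_d) − 1] = 82.5 × (1 + 0.0790 × 8.88) / [8.88 × (0.339 × 8.04 − 0.0790) − 1] = 140.4 / 22.50 = 6.239 mg/L.
The observed yield is Y_obs = Y/(1 + k_d·θ_c) = 0.339 / (1 + 0.0790 × 8.88) = 0.339 / 1.702 = 0.1992 g VSS per g bCOD removed.
ΔS = 1570 − 6.24 = 1564 mg/L, so the substrate removal rate is 1500 × 1564/1000 = 2346 kg bCOD/d.
Biomass produced: P_X = Y_obs·Q·ΔS = 0.1992 × 2346 ≈ 467.3 kg VSS/d.

P_X ≈ 467 kg VSS/d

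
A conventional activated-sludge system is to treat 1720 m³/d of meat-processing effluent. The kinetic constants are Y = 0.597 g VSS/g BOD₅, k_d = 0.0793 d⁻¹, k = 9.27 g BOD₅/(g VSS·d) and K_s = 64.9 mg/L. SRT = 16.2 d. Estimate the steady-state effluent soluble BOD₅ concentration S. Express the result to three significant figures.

Effluent substrate depends only on kinetics and SRT: S = K_s(1 + k_d θ_c) / [θ_c(Yk − k_d) − 1] = 64.9 × (1 + 0.0793 × 16.2) / [16.2 × (0.597 × 9.27 − 0.0793) − 1] = 148.3 / 87.37 = 1.697 mg/L.

S ≈ 1.70 mg/L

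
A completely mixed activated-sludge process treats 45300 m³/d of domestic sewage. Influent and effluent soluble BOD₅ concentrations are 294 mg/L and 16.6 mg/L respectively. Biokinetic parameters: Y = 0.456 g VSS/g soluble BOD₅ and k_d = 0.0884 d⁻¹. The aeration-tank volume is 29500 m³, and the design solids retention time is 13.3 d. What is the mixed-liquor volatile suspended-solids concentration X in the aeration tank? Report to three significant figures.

X ≈ 1190 mg/L

From V·X·(1 + k_d·θ_c) = Y·Q·(S₀ − S)·θ_c: X = 0.456 × 45300 × (294 − 16.6) × 13.3 / [29500 × (1 + 0.0884 × 13.3)] = 1187 mg/L.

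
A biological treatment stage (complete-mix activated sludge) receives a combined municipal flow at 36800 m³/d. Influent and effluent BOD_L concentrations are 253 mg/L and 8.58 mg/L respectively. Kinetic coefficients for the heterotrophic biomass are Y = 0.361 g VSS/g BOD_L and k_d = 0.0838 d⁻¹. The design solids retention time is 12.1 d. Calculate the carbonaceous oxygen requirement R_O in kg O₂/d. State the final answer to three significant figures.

Y_obs = Y / (1 + k_d θ_c) = 0.361 / (1 + 0.0838 × 12.1) = 0.361 / 2.014 = 0.1792.
Substrate removed = Q·(S₀ − S) = 36800 m³/d × (253 − 8.58) g/m³ = 8.99×10^6 g/d = 8995 kg/d.
Biomass synthesised: P_X = Y_obs × 8995 = 1612 kg VSS/d.
R_O = Q·(S₀ − S) − 1.42·P_X = 8995 − 1.42 × 1612 = 6705 kg O₂/d.

R_O ≈ 6710 kg O₂/d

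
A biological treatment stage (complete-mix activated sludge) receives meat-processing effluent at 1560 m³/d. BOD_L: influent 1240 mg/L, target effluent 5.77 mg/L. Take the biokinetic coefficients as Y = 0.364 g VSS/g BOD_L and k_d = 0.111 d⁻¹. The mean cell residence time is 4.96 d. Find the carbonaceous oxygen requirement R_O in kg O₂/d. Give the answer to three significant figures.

R_O ≈ 1280 kg O₂/d

Observed yield with endogenous decay: Y_obs = Y / (1 + k_d·θ_c) = 0.364 / (1 + 0.111 × 4.96) = 0.364 / 1.551 = 0.2348 g VSS/g BOD_L.
Substrate removed = Q·(S₀ − S) = 1560 m³/d × (1240 − 5.77) g/m³ = 1.93×10^6 g/d = 1925 kg/d.
P_X = Y_obs·Q·(S₀ − S) = 0.2348 × 1925 = 452.0 kg VSS/d.
Carbonaceous O₂ demand = substrate oxidised − cell-mass equivalent = 1925 − 1.42 × 452.0 = 1284 kg O₂/d.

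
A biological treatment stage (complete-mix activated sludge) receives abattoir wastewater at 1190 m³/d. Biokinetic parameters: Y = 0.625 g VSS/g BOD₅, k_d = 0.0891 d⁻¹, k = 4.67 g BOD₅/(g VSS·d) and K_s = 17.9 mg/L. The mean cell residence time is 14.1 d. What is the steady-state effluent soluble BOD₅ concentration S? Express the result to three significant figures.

From the Monod/SRT balance for a CMAS, S = K_s·(1+k_d θ_c)/[θ_c·(Y k − k_d) − 1] = 17.9 × (1 + 0.0891 × 14.1) / [14.1 × (0.625 × 4.67 − 0.0891) − 1] = 40.39 / 38.90 = 1.038 mg/L.

S ≈ 1.04 mg/L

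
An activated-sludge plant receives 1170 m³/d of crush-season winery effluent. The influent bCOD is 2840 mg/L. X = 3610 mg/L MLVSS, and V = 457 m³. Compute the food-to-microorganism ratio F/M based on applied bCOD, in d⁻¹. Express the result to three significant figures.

Food-to-microorganism ratio F/M = Q S₀ / (V X) = 1170 × 2840 / (457.0 × 3610) = 2.014 d⁻¹.

F/M ≈ 2.01 d⁻¹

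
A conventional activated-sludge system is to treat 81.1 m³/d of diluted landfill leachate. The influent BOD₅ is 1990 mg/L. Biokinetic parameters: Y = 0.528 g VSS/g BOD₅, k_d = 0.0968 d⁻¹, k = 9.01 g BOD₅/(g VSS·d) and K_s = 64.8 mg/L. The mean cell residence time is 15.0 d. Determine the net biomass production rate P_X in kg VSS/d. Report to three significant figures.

Effluent substrate depends only on kinetics and SRT: S = K_s(1 + k_d θ_c) / [θ_c(Yk − k_d) − 1] = 64.8 × (1 + 0.0968 × 15.0) / [15.0 × (0.528 × 9.01 − 0.0968) − 1] = 158.9 / 68.91 = 2.306 mg/L.
Observed yield with endogenous decay: Y_obs = Y / (1 + k_d·θ_c) = 0.528 / (1 + 0.0968 × 15.0) = 0.528 / 2.452 = 0.2153 g VSS/g BOD₅.
Mass of BOD₅ removed per day: Q(S₀ − S) = 81.1 × 1988 g/m³ = 161.2 kg/d.
So the net sludge growth is P_X = 0.2153 × 161.2 = 34.71 kg VSS/d.

P_X ≈ 34.7 kg VSS/d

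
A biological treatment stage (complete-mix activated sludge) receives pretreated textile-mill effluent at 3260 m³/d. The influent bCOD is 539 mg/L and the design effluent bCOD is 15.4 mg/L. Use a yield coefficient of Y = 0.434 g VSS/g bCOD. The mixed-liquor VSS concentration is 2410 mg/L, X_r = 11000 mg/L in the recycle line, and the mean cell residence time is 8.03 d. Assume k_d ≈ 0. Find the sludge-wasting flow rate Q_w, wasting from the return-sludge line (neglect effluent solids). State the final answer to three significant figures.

Q_w ≈ 67.3 m³/d

V·X = Y·Q·ΔS·θ_c gives V = 0.434 × 3260 × (539 − 15.4) × 8.03 / 2410 = 2468 m³.
θ_c = V·X/(Q_w·X_r) when wasting from the recycle, so Q_w = V·X/(θ_c·X_r) = 2468 × 2410 / (8.03 × 11000) = 67.35 m³/d.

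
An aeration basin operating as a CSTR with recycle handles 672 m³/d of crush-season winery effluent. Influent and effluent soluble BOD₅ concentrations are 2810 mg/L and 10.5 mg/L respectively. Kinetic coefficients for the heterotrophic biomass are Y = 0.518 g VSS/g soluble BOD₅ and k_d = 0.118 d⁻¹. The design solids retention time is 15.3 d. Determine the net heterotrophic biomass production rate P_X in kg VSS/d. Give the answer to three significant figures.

P_X ≈ 347 kg VSS/d

Y_obs = Y / (1 + k_d θ_c) = 0.518 / (1 + 0.118 × 15.3) = 0.518 / 2.805 = 0.1846.
Q·(S₀ − S) = 672 × (2810 − 10.5) × 10⁻³ = 1881 kg/d removed.
Biomass produced: P_X = Y_obs·Q·ΔS = 0.1846 × 1881 ≈ 347.4 kg VSS/d.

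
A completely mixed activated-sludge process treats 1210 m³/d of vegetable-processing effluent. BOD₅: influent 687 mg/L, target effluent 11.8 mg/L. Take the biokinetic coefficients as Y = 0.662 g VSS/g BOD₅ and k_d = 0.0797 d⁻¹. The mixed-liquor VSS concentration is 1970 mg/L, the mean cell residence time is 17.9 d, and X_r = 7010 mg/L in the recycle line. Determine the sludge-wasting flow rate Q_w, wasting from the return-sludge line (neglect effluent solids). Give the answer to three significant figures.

Rearranging the biomass balance for a CMAS with decay, V = Y·Q·ΔS·θ_c / [X·(1+k_d θ_c)] = 0.662 × 1210 × (687 − 11.8) × 17.9 / [1970 × (1 + 0.0797 × 17.9)] = 9.68×10^6 / 4780 = 2025 m³.
Q_w = (V·X)/(θ_c X_r) = 2025 × 1970 / (17.9 × 7010) = 31.79 m³/d.

Q_w ≈ 31.8 m³/d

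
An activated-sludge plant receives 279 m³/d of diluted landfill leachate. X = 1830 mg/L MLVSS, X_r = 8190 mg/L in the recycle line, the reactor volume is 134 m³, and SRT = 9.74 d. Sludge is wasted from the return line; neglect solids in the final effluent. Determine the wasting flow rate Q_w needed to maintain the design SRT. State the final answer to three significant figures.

Q_w ≈ 3.07 m³/d

θ_c = V·X/(Q_w·X_r) when wasting from the recycle, so Q_w = V·X/(θ_c·X_r) = 134.0 × 1830 / (9.74 × 8190) = 3.074 m³/d.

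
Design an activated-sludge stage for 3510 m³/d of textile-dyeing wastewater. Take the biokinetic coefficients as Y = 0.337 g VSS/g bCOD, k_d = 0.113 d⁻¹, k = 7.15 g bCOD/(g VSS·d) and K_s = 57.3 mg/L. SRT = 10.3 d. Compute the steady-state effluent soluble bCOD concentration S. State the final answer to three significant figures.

From the Monod/SRT balance for a CMAS, S = K_s·(1+k_d θ_c)/[θ_c·(Y k − k_d) − 1] = 57.3 × (1 + 0.113 × 10.3) / [10.3 × (0.337 × 7.15 − 0.113) − 1] = 124.0 / 22.65 = 5.473 mg/L.

S ≈ 5.47 mg/L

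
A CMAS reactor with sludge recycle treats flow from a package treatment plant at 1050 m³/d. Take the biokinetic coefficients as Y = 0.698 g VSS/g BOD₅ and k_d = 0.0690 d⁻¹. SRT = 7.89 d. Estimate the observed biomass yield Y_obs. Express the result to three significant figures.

Y_obs ≈ 0.452 g VSS/g BOD₅

Y_obs = Y / (1 + k_d θ_c) = 0.698 / (1 + 0.0690 × 7.89) = 0.698 / 1.544 = 0.4520.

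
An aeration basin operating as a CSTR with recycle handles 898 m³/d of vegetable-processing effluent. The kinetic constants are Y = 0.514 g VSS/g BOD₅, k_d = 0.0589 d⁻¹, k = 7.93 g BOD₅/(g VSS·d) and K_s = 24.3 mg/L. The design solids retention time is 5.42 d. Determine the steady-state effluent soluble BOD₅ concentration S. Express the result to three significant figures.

Effluent substrate depends only on kinetics and SRT: S = K_s(1 + k_d θ_c) / [θ_c(Yk − k_d) − 1] = 24.3 × (1 + 0.0589 × 5.42) / [5.42 × (0.514 × 7.93 − 0.0589) − 1] = 32.06 / 20.77 = 1.543 mg/L.

S ≈ 1.54 mg/L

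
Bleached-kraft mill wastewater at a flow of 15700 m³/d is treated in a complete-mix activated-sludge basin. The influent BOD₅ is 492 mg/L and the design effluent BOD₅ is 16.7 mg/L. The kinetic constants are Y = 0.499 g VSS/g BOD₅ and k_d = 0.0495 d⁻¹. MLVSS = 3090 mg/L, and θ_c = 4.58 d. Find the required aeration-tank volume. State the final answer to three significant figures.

V ≈ 4500 m³

From the SRT design equation V = Y Q (S₀−S) θ_c / [X (1 + k_d θ_c)] = 0.499 × 15700 × (492 − 16.7) × 4.58 / [3090 × (1 + 0.0495 × 4.58)] = 1.71×10^7 / 3791 = 4499 m³.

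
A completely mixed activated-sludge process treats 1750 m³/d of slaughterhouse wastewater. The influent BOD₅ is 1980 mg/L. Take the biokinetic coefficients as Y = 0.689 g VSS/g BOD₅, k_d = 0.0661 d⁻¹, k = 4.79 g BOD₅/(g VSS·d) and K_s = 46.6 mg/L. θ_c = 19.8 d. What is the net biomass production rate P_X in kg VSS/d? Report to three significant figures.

P_X ≈ 1030 kg VSS/d

Effluent substrate depends only on kinetics and SRT: S = K_s(1 + k_d θ_c) / [θ_c(Yk − k_d) − 1] = 46.6 × (1 + 0.0661 × 19.8) / [19.8 × (0.689 × 4.79 − 0.0661) − 1] = 107.6 / 63.04 = 1.707 mg/L.
Observed yield with endogenous decay: Y_obs = Y / (1 + k_d·θ_c) = 0.689 / (1 + 0.0661 × 19.8) = 0.689 / 2.309 = 0.2984 g VSS/g BOD₅.
Q·(S₀ − S) = 1750 × (1980 − 1.71) × 10⁻³ = 3462 kg/d removed.
So the net sludge growth is P_X = 0.2984 × 3462 = 1033 kg VSS/d.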